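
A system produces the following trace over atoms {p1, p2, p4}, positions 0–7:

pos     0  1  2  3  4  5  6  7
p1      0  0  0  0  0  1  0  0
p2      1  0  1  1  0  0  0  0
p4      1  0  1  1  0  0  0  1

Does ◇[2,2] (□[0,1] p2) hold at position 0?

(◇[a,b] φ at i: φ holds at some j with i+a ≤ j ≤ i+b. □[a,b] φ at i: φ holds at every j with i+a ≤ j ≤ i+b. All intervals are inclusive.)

Check □[0,1] p2 at each j in [2,2]:
  j=2: holds on [2,3]
Found at j=2 → formula holds.

Holds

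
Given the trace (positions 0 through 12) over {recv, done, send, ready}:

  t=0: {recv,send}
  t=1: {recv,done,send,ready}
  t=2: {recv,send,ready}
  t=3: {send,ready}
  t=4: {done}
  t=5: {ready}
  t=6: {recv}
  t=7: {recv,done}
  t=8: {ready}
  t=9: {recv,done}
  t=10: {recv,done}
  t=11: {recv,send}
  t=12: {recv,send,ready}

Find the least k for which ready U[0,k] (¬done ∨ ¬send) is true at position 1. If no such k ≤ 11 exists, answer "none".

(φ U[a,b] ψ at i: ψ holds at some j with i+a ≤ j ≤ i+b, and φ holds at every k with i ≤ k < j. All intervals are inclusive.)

Need earliest j ≥ 1 with (¬done ∨ ¬send), and ready at every k in [1,j-1].
  j=1: rhs fails.
  j=2: rhs holds; lhs holds on [1,1]. k = 1.

1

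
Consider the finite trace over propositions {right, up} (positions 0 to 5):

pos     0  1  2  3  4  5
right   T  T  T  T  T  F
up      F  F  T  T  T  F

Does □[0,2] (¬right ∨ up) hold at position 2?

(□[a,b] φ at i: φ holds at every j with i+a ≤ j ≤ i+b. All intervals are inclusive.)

True

Check (¬right ∨ up) at every j in [2,4]:
  j=2: true
  j=3: true
  j=4: true
All positions satisfy it → formula holds.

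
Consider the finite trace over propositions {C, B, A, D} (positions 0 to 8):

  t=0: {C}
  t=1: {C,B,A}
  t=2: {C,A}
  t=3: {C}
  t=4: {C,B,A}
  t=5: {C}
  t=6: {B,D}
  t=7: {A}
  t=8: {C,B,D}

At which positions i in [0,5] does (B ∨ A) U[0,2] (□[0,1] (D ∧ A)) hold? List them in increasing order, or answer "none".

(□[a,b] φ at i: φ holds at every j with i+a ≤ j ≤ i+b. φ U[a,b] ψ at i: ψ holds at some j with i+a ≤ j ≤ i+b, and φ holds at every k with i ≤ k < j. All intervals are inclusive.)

Evaluate at each i in [0,5]:
  i=0: ✗ (no rhs in [0,2])
  i=1: ✗ (no rhs in [1,3])
  i=2: ✗ (no rhs in [2,4])
  i=3: ✗ (no rhs in [3,5])
  i=4: ✗ (no rhs in [4,6])
  i=5: ✗ (no rhs in [5,7])

none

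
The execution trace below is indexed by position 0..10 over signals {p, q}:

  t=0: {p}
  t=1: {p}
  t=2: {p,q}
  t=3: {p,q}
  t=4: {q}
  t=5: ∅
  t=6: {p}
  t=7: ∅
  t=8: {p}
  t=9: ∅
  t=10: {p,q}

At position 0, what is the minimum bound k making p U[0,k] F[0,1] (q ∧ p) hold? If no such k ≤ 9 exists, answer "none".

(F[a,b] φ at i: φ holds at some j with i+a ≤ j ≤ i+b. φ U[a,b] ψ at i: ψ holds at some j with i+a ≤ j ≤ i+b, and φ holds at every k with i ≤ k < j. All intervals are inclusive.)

1

Need earliest j ≥ 0 with F[0,1] (q ∧ p), and p at every k in [0,j-1].
  j=0: rhs fails.
  j=1: rhs holds; lhs holds on [0,0]. k = 1.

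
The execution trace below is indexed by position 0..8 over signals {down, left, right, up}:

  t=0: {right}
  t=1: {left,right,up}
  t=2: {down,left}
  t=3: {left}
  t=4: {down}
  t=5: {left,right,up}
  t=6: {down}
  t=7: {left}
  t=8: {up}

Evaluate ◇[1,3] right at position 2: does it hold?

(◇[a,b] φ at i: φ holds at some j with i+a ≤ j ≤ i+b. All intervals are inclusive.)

Check right at each j in [3,5]:
  j=3: false
  j=4: false
  j=5: true
Found at j=5 → formula holds.

Holds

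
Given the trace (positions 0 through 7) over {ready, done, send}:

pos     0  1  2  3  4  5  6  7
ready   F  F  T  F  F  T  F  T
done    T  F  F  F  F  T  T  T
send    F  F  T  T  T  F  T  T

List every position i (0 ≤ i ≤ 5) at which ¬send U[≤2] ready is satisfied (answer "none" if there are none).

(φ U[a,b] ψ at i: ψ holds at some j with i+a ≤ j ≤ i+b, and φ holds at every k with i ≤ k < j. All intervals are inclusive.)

0, 1, 2, 5

Evaluate at each i in [0,5]:
  i=0: ✓ (rhs at j=2; lhs holds on [0,1])
  i=1: ✓ (rhs at j=2; lhs holds on [1,1])
  i=2: ✓ (rhs at j=2)
  i=3: ✗ (lhs fails at k=3 before rhs at j=5)
  i=4: ✗ (lhs fails at k=4 before rhs at j=5)
  i=5: ✓ (rhs at j=5)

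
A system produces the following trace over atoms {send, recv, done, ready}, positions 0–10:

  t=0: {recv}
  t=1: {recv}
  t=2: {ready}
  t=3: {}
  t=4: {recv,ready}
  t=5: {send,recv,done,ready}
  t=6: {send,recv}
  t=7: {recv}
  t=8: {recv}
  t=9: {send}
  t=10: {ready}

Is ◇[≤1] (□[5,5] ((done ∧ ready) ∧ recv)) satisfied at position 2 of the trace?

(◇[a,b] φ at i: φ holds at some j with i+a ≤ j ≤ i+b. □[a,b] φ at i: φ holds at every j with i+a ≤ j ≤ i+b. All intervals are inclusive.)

False

Check □[5,5] ((done ∧ ready) ∧ recv) at each j in [2,3]:
  j=2: fails at 7
  j=3: fails at 8
No position in the window satisfies it → formula fails.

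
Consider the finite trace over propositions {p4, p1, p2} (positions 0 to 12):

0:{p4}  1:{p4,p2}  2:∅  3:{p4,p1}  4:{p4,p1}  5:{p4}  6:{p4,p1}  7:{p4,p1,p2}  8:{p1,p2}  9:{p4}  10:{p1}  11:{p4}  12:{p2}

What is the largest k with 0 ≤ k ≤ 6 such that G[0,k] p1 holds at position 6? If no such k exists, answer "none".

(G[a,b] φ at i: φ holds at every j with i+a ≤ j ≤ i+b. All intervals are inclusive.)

p1 must hold from j=6 onward; find where it first fails.
  j=6: holds
  j=7: holds
  j=8: holds
  j=9: fails
Holds on [6,8], so largest k = 2.

2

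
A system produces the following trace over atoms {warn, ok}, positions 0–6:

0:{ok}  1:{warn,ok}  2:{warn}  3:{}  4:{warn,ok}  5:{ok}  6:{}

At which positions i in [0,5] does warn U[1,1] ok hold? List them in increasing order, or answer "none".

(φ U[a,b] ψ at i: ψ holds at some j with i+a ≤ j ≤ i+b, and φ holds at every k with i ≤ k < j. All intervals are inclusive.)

Evaluate at each i in [0,5]:
  i=0: ✗ (lhs fails at k=0 before rhs at j=1)
  i=1: ✗ (no rhs in [2,2])
  i=2: ✗ (no rhs in [3,3])
  i=3: ✗ (lhs fails at k=3 before rhs at j=4)
  i=4: ✓ (rhs at j=5; lhs holds on [4,4])
  i=5: ✗ (no rhs in [6,6])

4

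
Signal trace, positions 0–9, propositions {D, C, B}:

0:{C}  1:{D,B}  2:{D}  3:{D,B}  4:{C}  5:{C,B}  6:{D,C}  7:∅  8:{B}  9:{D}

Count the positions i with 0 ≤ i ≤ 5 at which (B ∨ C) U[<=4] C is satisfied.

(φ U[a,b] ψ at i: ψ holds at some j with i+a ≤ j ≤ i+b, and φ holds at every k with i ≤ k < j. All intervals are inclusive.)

Evaluate at each i in [0,5]:
  i=0: ✓ (rhs at j=0)
  i=1: ✗ (lhs fails at k=2 before rhs at j=4)
  i=2: ✗ (lhs fails at k=2 before rhs at j=4)
  i=3: ✓ (rhs at j=4; lhs holds on [3,3])
  i=4: ✓ (rhs at j=4)
  i=5: ✓ (rhs at j=5)
Positions where it holds: {0, 3, 4, 5} → 4.

4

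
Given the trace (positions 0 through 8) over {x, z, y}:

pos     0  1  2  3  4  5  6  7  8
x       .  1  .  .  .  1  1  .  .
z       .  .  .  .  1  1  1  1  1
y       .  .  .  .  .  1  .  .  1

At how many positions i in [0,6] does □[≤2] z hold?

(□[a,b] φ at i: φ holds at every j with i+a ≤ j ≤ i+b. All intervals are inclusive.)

Evaluate at each i in [0,6]:
  i=0: ✗ (fails at j=0)
  i=1: ✗ (fails at j=1)
  i=2: ✗ (fails at j=2)
  i=3: ✗ (fails at j=3)
  i=4: ✓ (all of [4,6])
  i=5: ✓ (all of [5,7])
  i=6: ✓ (all of [6,8])
Positions where it holds: {4, 5, 6} → 3.

3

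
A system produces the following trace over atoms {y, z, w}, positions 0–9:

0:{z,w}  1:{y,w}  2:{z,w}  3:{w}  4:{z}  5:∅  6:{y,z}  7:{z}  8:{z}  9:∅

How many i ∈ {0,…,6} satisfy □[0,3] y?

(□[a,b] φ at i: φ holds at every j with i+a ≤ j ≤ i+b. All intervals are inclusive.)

Evaluate at each i in [0,6]:
  i=0: ✗ (fails at j=0)
  i=1: ✗ (fails at j=2)
  i=2: ✗ (fails at j=2)
  i=3: ✗ (fails at j=3)
  i=4: ✗ (fails at j=4)
  i=5: ✗ (fails at j=5)
  i=6: ✗ (fails at j=7)
Positions where it holds: {} → 0.

0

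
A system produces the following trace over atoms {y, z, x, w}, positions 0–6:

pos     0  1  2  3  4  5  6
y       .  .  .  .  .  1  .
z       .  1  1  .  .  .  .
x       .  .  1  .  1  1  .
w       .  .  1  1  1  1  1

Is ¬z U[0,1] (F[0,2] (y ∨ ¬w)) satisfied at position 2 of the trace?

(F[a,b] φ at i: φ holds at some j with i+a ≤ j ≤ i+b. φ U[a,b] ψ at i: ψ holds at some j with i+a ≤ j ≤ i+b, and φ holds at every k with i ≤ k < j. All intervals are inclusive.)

Does not hold

Need some j in [2,3] with F[0,2] (y ∨ ¬w), and ¬z at every k in [2,j-1].
  j=2: F[0,2] (y ∨ ¬w) — fails (none in [2,4]).
  j=3: F[0,2] (y ∨ ¬w) holds, but ¬z fails at k=2 → not this j.
No j in the window works → until fails.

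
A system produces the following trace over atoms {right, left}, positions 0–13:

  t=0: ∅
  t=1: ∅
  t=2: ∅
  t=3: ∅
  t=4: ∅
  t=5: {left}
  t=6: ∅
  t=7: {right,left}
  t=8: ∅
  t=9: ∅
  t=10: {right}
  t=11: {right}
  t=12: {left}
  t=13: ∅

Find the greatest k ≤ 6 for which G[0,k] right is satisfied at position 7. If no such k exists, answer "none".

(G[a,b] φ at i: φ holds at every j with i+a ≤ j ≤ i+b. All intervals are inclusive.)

right must hold from j=7 onward; find where it first fails.
  j=7: holds
  j=8: fails
Holds on [7,7], so largest k = 0.

0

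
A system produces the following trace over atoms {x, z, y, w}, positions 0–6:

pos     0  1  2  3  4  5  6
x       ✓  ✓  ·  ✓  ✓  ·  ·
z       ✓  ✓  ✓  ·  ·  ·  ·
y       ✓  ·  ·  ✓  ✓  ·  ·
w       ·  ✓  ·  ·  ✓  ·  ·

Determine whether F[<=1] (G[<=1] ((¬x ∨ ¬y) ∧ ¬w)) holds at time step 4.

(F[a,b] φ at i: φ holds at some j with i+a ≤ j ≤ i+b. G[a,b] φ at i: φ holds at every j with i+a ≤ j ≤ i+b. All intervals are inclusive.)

Holds

Check G[<=1] ((¬x ∨ ¬y) ∧ ¬w) at each j in [4,5]:
  j=4: fails at 4
  j=5: holds on [5,6]
Found at j=5 → formula holds.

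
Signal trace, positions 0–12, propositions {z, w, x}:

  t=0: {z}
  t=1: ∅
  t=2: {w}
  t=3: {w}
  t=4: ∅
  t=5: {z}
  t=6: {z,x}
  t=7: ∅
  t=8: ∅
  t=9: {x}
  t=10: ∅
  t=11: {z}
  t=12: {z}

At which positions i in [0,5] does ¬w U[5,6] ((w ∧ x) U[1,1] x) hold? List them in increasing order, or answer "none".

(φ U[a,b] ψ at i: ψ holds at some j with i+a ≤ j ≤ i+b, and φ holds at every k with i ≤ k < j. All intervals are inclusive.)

Evaluate at each i in [0,5]:
  i=0: ✗ (no rhs in [5,6])
  i=1: ✗ (no rhs in [6,7])
  i=2: ✗ (no rhs in [7,8])
  i=3: ✗ (no rhs in [8,9])
  i=4: ✗ (no rhs in [9,10])
  i=5: ✗ (no rhs in [10,11])

none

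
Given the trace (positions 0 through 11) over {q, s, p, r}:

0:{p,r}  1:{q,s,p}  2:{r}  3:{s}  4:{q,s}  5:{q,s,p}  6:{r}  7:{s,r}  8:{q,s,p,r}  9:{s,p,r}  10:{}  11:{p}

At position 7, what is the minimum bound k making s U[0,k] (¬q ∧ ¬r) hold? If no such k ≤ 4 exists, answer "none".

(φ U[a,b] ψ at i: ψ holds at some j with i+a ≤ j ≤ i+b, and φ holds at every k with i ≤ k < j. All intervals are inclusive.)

3

Need earliest j ≥ 7 with (¬q ∧ ¬r), and s at every k in [7,j-1].
  j=7: rhs fails.
  j=8: rhs fails.
  j=9: rhs fails.
  j=10: rhs holds; lhs holds on [7,9]. k = 3.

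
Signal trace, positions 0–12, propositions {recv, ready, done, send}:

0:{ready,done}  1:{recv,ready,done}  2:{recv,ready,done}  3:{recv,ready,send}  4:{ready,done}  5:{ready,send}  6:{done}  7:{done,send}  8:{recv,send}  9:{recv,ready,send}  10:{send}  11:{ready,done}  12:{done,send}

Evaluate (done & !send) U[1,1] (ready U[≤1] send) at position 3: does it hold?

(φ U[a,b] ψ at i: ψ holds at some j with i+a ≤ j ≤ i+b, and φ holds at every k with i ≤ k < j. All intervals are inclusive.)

Does not hold

Need some j in [4,4] with (ready U[≤1] send), and (done & !send) at every k in [3,j-1].
  j=4: (ready U[≤1] send) holds, but (done & !send) fails at k=3 → not this j.
No j in the window works → until fails.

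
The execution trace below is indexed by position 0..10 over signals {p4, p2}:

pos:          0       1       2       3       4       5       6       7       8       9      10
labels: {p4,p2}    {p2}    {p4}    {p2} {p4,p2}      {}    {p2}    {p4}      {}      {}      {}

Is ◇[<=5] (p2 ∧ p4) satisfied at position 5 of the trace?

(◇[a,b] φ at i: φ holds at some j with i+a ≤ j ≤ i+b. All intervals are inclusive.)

False

Check (p2 ∧ p4) at each j in [5,10]:
  j=5: false
  j=6: false
  j=7: false
  j=8: false
  j=9: false
  j=10: false
No position in the window satisfies it → formula fails.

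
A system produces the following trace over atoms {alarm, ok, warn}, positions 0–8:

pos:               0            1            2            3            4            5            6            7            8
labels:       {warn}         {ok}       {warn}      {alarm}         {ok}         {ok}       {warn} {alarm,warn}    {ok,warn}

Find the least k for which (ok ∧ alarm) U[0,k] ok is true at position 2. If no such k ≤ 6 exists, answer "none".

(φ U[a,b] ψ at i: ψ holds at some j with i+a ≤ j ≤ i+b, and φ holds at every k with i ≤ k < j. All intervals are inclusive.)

Need earliest j ≥ 2 with ok, and (ok ∧ alarm) at every k in [2,j-1].
  j=2: rhs fails.
  j=3: rhs fails.
  j=4: rhs holds but lhs fails at k=2.
  j=5: rhs holds but lhs fails at k=2.
  j=6: rhs fails.
  j=7: rhs fails.
  j=8: rhs holds but lhs fails at k=2.
No witness within the range → none.

none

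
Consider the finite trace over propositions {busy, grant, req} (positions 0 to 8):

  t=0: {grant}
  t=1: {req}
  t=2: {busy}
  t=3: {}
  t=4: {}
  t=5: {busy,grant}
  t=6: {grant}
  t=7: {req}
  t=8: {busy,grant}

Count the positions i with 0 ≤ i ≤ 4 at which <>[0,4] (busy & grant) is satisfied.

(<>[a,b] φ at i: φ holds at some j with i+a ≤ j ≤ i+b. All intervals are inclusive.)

Evaluate at each i in [0,4]:
  i=0: ✗ (none in [0,4])
  i=1: ✓ (witness j=5)
  i=2: ✓ (witness j=5)
  i=3: ✓ (witness j=5)
  i=4: ✓ (witness j=5)
Positions where it holds: {1, 2, 3, 4} → 4.

4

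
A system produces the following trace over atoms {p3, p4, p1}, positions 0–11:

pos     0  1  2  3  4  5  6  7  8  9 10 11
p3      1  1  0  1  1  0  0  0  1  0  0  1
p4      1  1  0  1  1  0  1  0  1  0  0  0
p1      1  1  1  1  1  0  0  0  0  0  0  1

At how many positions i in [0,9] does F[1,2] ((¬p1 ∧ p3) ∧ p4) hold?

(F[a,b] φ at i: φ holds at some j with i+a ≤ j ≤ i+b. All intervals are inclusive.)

Evaluate at each i in [0,9]:
  i=0: ✗ (none in [1,2])
  i=1: ✗ (none in [2,3])
  i=2: ✗ (none in [3,4])
  i=3: ✗ (none in [4,5])
  i=4: ✗ (none in [5,6])
  i=5: ✗ (none in [6,7])
  i=6: ✓ (witness j=8)
  i=7: ✓ (witness j=8)
  i=8: ✗ (none in [9,10])
  i=9: ✗ (none in [10,11])
Positions where it holds: {6, 7} → 2.

2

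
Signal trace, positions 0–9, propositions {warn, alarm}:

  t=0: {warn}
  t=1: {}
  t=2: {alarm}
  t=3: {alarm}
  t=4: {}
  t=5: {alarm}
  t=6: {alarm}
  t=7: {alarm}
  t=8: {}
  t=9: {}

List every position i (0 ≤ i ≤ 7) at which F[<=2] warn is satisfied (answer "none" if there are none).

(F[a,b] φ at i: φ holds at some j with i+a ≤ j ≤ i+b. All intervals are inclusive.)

0

Evaluate at each i in [0,7]:
  i=0: ✓ (witness j=0)
  i=1: ✗ (none in [1,3])
  i=2: ✗ (none in [2,4])
  i=3: ✗ (none in [3,5])
  i=4: ✗ (none in [4,6])
  i=5: ✗ (none in [5,7])
  i=6: ✗ (none in [6,8])
  i=7: ✗ (none in [7,9])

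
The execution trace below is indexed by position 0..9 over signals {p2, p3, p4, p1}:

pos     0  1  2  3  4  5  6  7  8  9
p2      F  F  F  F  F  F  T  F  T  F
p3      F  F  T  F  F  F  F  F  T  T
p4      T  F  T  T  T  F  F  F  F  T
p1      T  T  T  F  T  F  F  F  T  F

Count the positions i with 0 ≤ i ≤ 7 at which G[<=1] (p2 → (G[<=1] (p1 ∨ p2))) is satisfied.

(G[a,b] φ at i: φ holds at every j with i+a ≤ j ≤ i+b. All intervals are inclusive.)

5

Evaluate at each i in [0,7]:
  i=0: ✓ (all of [0,1])
  i=1: ✓ (all of [1,2])
  i=2: ✓ (all of [2,3])
  i=3: ✓ (all of [3,4])
  i=4: ✓ (all of [4,5])
  i=5: ✗ (fails at j=6)
  i=6: ✗ (fails at j=6)
  i=7: ✗ (fails at j=8)
Positions where it holds: {0, 1, 2, 3, 4} → 5.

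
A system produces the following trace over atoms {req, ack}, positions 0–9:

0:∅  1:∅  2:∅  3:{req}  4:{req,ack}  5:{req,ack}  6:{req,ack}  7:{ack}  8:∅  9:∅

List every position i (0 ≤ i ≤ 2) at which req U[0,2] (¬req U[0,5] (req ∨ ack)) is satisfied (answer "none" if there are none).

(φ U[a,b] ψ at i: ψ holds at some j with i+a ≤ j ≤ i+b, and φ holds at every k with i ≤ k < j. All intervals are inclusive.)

0, 1, 2

Evaluate at each i in [0,2]:
  i=0: ✓ (rhs at j=0)
  i=1: ✓ (rhs at j=1)
  i=2: ✓ (rhs at j=2)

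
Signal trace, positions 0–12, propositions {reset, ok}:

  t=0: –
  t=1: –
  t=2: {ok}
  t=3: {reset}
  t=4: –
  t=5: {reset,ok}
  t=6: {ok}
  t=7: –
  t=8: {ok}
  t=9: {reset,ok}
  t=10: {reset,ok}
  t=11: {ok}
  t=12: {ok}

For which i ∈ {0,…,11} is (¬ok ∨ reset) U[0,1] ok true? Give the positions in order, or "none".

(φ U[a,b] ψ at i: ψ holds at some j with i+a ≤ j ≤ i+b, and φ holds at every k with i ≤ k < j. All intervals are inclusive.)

Evaluate at each i in [0,11]:
  i=0: ✗ (no rhs in [0,1])
  i=1: ✓ (rhs at j=2; lhs holds on [1,1])
  i=2: ✓ (rhs at j=2)
  i=3: ✗ (no rhs in [3,4])
  i=4: ✓ (rhs at j=5; lhs holds on [4,4])
  i=5: ✓ (rhs at j=5)
  i=6: ✓ (rhs at j=6)
  i=7: ✓ (rhs at j=8; lhs holds on [7,7])
  i=8: ✓ (rhs at j=8)
  i=9: ✓ (rhs at j=9)
  i=10: ✓ (rhs at j=10)
  i=11: ✓ (rhs at j=11)

1, 2, 4, 5, 6, 7, 8, 9, 10, 11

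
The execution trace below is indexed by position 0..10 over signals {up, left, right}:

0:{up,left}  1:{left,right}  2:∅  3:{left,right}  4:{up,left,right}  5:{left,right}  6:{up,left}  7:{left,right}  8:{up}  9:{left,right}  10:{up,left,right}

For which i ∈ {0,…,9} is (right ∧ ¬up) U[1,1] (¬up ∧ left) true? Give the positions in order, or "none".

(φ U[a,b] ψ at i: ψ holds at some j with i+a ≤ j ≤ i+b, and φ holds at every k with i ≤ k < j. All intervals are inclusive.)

none

Evaluate at each i in [0,9]:
  i=0: ✗ (lhs fails at k=0 before rhs at j=1)
  i=1: ✗ (no rhs in [2,2])
  i=2: ✗ (lhs fails at k=2 before rhs at j=3)
  i=3: ✗ (no rhs in [4,4])
  i=4: ✗ (lhs fails at k=4 before rhs at j=5)
  i=5: ✗ (no rhs in [6,6])
  i=6: ✗ (lhs fails at k=6 before rhs at j=7)
  i=7: ✗ (no rhs in [8,8])
  i=8: ✗ (lhs fails at k=8 before rhs at j=9)
  i=9: ✗ (no rhs in [10,10])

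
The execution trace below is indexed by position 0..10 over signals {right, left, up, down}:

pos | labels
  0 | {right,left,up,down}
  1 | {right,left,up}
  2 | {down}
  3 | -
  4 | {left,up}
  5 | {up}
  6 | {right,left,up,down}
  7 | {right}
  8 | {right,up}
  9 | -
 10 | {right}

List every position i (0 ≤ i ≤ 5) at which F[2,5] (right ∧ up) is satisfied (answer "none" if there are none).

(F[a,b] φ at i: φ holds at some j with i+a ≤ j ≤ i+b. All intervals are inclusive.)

Evaluate at each i in [0,5]:
  i=0: ✗ (none in [2,5])
  i=1: ✓ (witness j=6)
  i=2: ✓ (witness j=6)
  i=3: ✓ (witness j=6)
  i=4: ✓ (witness j=6)
  i=5: ✓ (witness j=8)

1, 2, 3, 4, 5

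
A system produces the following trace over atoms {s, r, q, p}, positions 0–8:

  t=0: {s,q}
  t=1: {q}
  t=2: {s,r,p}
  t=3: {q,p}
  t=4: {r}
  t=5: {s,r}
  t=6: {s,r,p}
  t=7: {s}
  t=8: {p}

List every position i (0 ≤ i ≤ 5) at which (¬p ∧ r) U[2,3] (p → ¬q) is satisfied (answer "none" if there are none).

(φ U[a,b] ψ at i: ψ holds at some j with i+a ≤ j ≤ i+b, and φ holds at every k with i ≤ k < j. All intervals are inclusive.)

Evaluate at each i in [0,5]:
  i=0: ✗ (lhs fails at k=0 before rhs at j=2)
  i=1: ✗ (lhs fails at k=1 before rhs at j=4)
  i=2: ✗ (lhs fails at k=2 before rhs at j=4)
  i=3: ✗ (lhs fails at k=3 before rhs at j=5)
  i=4: ✓ (rhs at j=6; lhs holds on [4,5])
  i=5: ✗ (lhs fails at k=6 before rhs at j=7)

4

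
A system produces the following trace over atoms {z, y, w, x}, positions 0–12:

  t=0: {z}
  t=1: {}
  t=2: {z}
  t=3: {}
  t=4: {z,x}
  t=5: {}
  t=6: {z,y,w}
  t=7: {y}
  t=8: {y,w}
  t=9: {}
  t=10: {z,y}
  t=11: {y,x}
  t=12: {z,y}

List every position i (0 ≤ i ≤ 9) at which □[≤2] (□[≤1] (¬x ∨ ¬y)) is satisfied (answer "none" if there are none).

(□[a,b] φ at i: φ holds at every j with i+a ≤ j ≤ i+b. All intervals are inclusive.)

Evaluate at each i in [0,9]:
  i=0: ✓ (all of [0,2])
  i=1: ✓ (all of [1,3])
  i=2: ✓ (all of [2,4])
  i=3: ✓ (all of [3,5])
  i=4: ✓ (all of [4,6])
  i=5: ✓ (all of [5,7])
  i=6: ✓ (all of [6,8])
  i=7: ✓ (all of [7,9])
  i=8: ✗ (fails at j=10)
  i=9: ✗ (fails at j=10)

0, 1, 2, 3, 4, 5, 6, 7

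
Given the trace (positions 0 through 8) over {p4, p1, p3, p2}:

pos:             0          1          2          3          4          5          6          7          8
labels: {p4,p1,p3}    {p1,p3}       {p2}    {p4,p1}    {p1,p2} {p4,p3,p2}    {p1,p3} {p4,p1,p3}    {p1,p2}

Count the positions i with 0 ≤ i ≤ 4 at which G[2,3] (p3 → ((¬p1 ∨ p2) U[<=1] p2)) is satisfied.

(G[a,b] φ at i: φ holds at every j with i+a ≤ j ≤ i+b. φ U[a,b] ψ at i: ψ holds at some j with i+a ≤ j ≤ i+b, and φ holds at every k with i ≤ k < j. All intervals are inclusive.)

Evaluate at each i in [0,4]:
  i=0: ✓ (all of [2,3])
  i=1: ✓ (all of [3,4])
  i=2: ✓ (all of [4,5])
  i=3: ✗ (fails at j=6)
  i=4: ✗ (fails at j=6)
Positions where it holds: {0, 1, 2} → 3.

3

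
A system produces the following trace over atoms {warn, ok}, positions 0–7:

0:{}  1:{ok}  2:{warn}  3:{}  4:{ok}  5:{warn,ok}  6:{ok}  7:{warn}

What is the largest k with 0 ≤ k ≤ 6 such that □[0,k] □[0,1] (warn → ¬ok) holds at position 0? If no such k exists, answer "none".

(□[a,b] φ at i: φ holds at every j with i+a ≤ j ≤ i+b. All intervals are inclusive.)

□[0,1] (warn → ¬ok) must hold from j=0 onward; find where it first fails.
  j=0: holds
  j=1: holds
  j=2: holds
  j=3: holds
  j=4: fails
Holds on [0,3], so largest k = 3.

3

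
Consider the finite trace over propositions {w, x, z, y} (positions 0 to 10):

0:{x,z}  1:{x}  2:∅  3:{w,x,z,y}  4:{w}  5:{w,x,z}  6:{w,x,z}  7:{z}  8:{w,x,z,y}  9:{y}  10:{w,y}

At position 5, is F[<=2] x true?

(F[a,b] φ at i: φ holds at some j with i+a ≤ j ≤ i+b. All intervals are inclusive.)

Check x at each j in [5,7]:
  j=5: true
  j=6: true
  j=7: false
Found at j=5 → formula holds.

True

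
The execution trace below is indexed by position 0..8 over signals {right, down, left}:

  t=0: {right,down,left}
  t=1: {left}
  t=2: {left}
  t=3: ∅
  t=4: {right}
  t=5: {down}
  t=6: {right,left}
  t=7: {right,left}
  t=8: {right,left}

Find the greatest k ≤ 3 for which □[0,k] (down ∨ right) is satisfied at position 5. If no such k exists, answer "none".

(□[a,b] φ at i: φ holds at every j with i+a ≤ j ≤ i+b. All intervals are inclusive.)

3

(down ∨ right) must hold from j=5 onward; find where it first fails.
  j=5: holds
  j=6: holds
  j=7: holds
  j=8: holds
Holds through j=8; largest k = 3.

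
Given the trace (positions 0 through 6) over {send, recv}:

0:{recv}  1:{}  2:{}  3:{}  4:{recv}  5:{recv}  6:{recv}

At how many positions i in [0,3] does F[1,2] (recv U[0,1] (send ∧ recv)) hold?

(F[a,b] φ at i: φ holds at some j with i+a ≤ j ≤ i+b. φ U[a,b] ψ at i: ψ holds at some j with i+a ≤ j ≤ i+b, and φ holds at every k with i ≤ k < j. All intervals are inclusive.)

Evaluate at each i in [0,3]:
  i=0: ✗ (none in [1,2])
  i=1: ✗ (none in [2,3])
  i=2: ✗ (none in [3,4])
  i=3: ✗ (none in [4,5])
Positions where it holds: {} → 0.

0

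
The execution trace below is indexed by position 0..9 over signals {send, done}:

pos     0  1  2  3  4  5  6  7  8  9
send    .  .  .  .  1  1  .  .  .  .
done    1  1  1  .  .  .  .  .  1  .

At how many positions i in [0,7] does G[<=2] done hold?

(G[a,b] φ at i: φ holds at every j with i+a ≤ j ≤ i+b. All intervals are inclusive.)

1

Evaluate at each i in [0,7]:
  i=0: ✓ (all of [0,2])
  i=1: ✗ (fails at j=3)
  i=2: ✗ (fails at j=3)
  i=3: ✗ (fails at j=3)
  i=4: ✗ (fails at j=4)
  i=5: ✗ (fails at j=5)
  i=6: ✗ (fails at j=6)
  i=7: ✗ (fails at j=7)
Positions where it holds: {0} → 1.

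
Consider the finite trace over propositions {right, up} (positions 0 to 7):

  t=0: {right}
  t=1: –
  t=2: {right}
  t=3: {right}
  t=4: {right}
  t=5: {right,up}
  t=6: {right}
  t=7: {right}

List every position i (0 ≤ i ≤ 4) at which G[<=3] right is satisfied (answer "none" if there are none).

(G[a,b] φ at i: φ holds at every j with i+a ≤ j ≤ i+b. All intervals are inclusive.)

2, 3, 4

Evaluate at each i in [0,4]:
  i=0: ✗ (fails at j=1)
  i=1: ✗ (fails at j=1)
  i=2: ✓ (all of [2,5])
  i=3: ✓ (all of [3,6])
  i=4: ✓ (all of [4,7])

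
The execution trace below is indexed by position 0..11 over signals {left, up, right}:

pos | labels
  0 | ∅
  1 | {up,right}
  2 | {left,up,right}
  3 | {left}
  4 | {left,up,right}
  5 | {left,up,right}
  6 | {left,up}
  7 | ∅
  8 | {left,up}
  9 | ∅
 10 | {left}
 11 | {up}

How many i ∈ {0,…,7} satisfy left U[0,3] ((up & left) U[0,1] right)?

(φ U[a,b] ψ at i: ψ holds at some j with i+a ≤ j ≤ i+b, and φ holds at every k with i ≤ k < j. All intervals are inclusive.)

5

Evaluate at each i in [0,7]:
  i=0: ✗ (lhs fails at k=0 before rhs at j=1)
  i=1: ✓ (rhs at j=1)
  i=2: ✓ (rhs at j=2)
  i=3: ✓ (rhs at j=4; lhs holds on [3,3])
  i=4: ✓ (rhs at j=4)
  i=5: ✓ (rhs at j=5)
  i=6: ✗ (no rhs in [6,9])
  i=7: ✗ (no rhs in [7,10])
Positions where it holds: {1, 2, 3, 4, 5} → 5.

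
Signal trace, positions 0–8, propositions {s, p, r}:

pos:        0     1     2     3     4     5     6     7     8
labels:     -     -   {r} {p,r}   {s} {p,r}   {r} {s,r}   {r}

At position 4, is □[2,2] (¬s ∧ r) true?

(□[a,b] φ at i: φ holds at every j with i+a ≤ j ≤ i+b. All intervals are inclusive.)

Holds

Check (¬s ∧ r) at every j in [6,6]:
  j=6: true
All positions satisfy it → formula holds.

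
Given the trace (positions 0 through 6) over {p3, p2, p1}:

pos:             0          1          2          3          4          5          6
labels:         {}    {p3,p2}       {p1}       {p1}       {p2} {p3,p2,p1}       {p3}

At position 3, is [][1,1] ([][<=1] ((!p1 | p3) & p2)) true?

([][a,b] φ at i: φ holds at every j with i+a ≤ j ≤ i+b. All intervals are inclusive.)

Check [][<=1] ((!p1 | p3) & p2) at every j in [4,4]:
  j=4: holds on [4,5]
All positions satisfy it → formula holds.

Yes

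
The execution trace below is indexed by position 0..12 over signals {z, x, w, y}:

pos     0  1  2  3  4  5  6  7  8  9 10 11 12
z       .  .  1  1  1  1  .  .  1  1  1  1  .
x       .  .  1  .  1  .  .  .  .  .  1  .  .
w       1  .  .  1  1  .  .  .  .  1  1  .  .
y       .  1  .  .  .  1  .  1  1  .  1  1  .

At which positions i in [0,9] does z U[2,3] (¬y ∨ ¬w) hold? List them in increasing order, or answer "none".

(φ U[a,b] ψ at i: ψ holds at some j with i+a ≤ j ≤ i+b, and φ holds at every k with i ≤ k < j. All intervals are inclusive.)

2, 3, 4, 8, 9

Evaluate at each i in [0,9]:
  i=0: ✗ (lhs fails at k=0 before rhs at j=2)
  i=1: ✗ (lhs fails at k=1 before rhs at j=3)
  i=2: ✓ (rhs at j=4; lhs holds on [2,3])
  i=3: ✓ (rhs at j=5; lhs holds on [3,4])
  i=4: ✓ (rhs at j=6; lhs holds on [4,5])
  i=5: ✗ (lhs fails at k=6 before rhs at j=7)
  i=6: ✗ (lhs fails at k=6 before rhs at j=8)
  i=7: ✗ (lhs fails at k=7 before rhs at j=9)
  i=8: ✓ (rhs at j=11; lhs holds on [8,10])
  i=9: ✓ (rhs at j=11; lhs holds on [9,10])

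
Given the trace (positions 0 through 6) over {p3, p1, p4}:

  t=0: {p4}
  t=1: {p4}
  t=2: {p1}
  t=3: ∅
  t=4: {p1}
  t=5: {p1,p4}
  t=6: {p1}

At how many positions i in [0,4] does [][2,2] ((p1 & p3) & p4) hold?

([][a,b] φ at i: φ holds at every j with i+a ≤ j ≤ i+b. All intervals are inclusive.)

Evaluate at each i in [0,4]:
  i=0: ✗ (fails at j=2)
  i=1: ✗ (fails at j=3)
  i=2: ✗ (fails at j=4)
  i=3: ✗ (fails at j=5)
  i=4: ✗ (fails at j=6)
Positions where it holds: {} → 0.

0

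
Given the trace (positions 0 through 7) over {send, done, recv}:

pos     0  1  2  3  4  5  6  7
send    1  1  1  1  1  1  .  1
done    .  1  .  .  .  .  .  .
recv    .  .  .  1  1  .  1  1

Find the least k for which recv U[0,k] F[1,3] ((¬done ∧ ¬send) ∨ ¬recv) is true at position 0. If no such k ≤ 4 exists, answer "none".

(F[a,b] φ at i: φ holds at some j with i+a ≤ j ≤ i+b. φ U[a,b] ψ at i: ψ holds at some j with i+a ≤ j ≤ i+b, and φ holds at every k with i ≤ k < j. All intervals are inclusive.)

Need earliest j ≥ 0 with F[1,3] ((¬done ∧ ¬send) ∨ ¬recv), and recv at every k in [0,j-1].
  j=0: rhs holds (empty prefix). k = 0.

0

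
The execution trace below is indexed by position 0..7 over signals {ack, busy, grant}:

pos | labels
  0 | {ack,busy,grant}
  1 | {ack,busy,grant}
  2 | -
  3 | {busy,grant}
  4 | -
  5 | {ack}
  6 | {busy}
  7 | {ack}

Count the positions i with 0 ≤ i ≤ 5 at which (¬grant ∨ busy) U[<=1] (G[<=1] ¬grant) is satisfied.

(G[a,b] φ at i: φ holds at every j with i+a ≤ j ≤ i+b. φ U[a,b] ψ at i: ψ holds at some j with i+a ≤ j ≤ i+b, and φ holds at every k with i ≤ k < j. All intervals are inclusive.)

Evaluate at each i in [0,5]:
  i=0: ✗ (no rhs in [0,1])
  i=1: ✗ (no rhs in [1,2])
  i=2: ✗ (no rhs in [2,3])
  i=3: ✓ (rhs at j=4; lhs holds on [3,3])
  i=4: ✓ (rhs at j=4)
  i=5: ✓ (rhs at j=5)
Positions where it holds: {3, 4, 5} → 3.

3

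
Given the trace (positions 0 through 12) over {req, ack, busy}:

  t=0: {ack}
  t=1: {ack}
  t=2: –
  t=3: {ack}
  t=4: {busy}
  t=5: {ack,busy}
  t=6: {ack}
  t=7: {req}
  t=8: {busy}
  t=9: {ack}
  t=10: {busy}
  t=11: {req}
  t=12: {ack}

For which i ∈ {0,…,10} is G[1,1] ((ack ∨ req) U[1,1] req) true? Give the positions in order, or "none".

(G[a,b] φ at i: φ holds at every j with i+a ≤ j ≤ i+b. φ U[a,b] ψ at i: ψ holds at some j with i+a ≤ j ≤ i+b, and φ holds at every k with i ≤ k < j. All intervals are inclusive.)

5

Evaluate at each i in [0,10]:
  i=0: ✗ (fails at j=1)
  i=1: ✗ (fails at j=2)
  i=2: ✗ (fails at j=3)
  i=3: ✗ (fails at j=4)
  i=4: ✗ (fails at j=5)
  i=5: ✓ (all of [6,6])
  i=6: ✗ (fails at j=7)
  i=7: ✗ (fails at j=8)
  i=8: ✗ (fails at j=9)
  i=9: ✗ (fails at j=10)
  i=10: ✗ (fails at j=11)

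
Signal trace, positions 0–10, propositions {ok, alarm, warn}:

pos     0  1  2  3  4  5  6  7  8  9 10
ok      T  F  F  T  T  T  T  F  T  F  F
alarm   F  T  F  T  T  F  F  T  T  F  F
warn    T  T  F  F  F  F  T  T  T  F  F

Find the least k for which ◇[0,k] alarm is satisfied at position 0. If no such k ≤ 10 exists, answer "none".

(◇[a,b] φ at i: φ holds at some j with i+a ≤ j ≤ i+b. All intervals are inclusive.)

Scan j = 0,1,… for alarm:
  j=0: fails
  j=1: holds
First hit at j=1, so smallest k = 1-0 = 1.

1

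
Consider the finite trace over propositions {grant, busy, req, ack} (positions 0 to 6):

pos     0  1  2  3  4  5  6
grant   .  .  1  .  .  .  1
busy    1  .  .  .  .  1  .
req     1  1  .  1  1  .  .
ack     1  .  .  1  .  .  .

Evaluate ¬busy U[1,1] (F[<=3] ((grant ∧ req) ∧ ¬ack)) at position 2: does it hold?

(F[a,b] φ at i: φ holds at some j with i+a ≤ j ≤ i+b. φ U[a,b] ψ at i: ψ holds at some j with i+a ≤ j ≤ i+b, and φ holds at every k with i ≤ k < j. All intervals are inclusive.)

False

Need some j in [3,3] with F[<=3] ((grant ∧ req) ∧ ¬ack), and ¬busy at every k in [2,j-1].
  j=3: F[<=3] ((grant ∧ req) ∧ ¬ack) — fails (none in [3,6]).
No j in the window works → until fails.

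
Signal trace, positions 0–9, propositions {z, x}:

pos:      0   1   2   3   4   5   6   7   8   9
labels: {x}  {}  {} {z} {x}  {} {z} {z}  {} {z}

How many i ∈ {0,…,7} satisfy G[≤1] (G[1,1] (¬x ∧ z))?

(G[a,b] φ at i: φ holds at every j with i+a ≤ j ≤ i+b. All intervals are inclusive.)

Evaluate at each i in [0,7]:
  i=0: ✗ (fails at j=0)
  i=1: ✗ (fails at j=1)
  i=2: ✗ (fails at j=3)
  i=3: ✗ (fails at j=3)
  i=4: ✗ (fails at j=4)
  i=5: ✓ (all of [5,6])
  i=6: ✗ (fails at j=7)
  i=7: ✗ (fails at j=7)
Positions where it holds: {5} → 1.

1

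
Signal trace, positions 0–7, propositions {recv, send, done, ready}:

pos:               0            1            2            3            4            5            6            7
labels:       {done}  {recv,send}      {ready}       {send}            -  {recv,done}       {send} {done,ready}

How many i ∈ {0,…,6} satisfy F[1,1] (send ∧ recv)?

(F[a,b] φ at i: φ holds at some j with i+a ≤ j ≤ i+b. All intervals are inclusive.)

1

Evaluate at each i in [0,6]:
  i=0: ✓ (witness j=1)
  i=1: ✗ (none in [2,2])
  i=2: ✗ (none in [3,3])
  i=3: ✗ (none in [4,4])
  i=4: ✗ (none in [5,5])
  i=5: ✗ (none in [6,6])
  i=6: ✗ (none in [7,7])
Positions where it holds: {0} → 1.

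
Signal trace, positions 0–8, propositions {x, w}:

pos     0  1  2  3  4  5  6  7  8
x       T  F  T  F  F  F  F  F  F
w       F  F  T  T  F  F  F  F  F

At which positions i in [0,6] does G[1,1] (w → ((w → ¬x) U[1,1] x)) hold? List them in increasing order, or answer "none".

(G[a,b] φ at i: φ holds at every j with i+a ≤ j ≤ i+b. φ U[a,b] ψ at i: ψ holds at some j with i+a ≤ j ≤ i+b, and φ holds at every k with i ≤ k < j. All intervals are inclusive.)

Evaluate at each i in [0,6]:
  i=0: ✓ (all of [1,1])
  i=1: ✗ (fails at j=2)
  i=2: ✗ (fails at j=3)
  i=3: ✓ (all of [4,4])
  i=4: ✓ (all of [5,5])
  i=5: ✓ (all of [6,6])
  i=6: ✓ (all of [7,7])

0, 3, 4, 5, 6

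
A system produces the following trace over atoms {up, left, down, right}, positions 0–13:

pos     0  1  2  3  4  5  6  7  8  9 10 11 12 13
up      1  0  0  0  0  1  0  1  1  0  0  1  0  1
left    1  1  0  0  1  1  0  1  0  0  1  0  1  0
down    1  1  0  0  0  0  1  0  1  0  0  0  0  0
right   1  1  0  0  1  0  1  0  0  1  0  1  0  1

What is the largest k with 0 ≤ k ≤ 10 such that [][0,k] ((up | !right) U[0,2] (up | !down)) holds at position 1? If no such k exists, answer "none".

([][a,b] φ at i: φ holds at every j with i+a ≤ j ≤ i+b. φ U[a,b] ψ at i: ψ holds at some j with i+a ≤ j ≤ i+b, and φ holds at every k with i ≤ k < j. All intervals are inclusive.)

((up | !right) U[0,2] (up | !down)) must hold from j=1 onward; find where it first fails.
  j=1: fails → no k works.

none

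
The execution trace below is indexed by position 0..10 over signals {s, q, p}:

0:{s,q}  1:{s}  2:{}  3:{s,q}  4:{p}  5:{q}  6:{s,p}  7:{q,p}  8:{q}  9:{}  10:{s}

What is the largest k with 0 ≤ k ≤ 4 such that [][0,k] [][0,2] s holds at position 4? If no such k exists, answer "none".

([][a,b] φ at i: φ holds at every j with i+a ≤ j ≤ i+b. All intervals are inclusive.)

[][0,2] s must hold from j=4 onward; find where it first fails.
  j=4: fails → no k works.

none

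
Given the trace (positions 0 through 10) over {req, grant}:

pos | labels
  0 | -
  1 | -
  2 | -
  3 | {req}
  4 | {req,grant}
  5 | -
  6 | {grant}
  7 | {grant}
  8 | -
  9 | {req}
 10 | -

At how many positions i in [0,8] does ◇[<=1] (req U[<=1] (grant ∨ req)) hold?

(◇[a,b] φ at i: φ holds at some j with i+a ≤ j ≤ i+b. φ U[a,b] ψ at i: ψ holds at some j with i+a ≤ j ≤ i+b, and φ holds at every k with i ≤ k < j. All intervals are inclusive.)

Evaluate at each i in [0,8]:
  i=0: ✗ (none in [0,1])
  i=1: ✗ (none in [1,2])
  i=2: ✓ (witness j=3)
  i=3: ✓ (witness j=3)
  i=4: ✓ (witness j=4)
  i=5: ✓ (witness j=6)
  i=6: ✓ (witness j=6)
  i=7: ✓ (witness j=7)
  i=8: ✓ (witness j=9)
Positions where it holds: {2, 3, 4, 5, 6, 7, 8} → 7.

7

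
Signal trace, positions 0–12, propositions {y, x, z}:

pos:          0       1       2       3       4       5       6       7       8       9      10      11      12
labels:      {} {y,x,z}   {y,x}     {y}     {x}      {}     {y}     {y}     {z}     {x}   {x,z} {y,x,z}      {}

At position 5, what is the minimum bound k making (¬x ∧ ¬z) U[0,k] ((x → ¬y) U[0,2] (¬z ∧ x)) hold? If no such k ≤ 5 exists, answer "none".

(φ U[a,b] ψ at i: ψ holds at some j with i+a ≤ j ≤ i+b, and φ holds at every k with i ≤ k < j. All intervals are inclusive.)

2

Need earliest j ≥ 5 with ((x → ¬y) U[0,2] (¬z ∧ x)), and (¬x ∧ ¬z) at every k in [5,j-1].
  j=5: rhs fails.
  j=6: rhs fails.
  j=7: rhs holds; lhs holds on [5,6]. k = 2.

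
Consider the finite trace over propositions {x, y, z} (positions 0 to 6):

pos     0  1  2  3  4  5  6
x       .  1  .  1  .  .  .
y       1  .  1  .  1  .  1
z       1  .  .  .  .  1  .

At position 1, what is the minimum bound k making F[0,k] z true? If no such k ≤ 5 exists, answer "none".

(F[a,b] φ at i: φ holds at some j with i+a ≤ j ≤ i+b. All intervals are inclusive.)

4

Scan j = 1,2,… for z:
  j=1: fails
  j=2: fails
  j=3: fails
  j=4: fails
  j=5: holds
First hit at j=5, so smallest k = 5-1 = 4.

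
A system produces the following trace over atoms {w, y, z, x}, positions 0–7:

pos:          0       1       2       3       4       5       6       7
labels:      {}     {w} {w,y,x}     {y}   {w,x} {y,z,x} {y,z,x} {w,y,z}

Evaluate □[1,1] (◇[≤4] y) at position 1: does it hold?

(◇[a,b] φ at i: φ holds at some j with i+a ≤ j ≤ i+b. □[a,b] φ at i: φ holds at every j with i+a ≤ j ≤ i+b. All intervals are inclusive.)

Yes

Check ◇[≤4] y at every j in [2,2]:
  j=2: holds (witness at 2)
All positions satisfy it → formula holds.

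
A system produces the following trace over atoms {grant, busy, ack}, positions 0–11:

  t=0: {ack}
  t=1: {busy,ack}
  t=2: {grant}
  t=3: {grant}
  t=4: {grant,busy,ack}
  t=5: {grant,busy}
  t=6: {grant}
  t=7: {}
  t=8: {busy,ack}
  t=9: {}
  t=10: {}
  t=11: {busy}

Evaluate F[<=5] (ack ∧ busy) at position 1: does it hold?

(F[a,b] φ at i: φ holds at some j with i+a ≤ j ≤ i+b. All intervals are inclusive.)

Yes

Check (ack ∧ busy) at each j in [1,6]:
  j=1: true
  j=2: false
  j=3: false
  j=4: true
  j=5: false
  j=6: false
Found at j=1 → formula holds.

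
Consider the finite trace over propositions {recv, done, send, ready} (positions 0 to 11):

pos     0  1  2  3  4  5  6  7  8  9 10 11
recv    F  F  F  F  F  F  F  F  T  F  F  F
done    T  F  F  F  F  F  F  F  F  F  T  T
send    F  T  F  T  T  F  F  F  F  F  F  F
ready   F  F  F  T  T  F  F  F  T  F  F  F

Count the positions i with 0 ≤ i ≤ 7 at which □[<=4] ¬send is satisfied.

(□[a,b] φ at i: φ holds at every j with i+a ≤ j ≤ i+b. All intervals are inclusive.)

3

Evaluate at each i in [0,7]:
  i=0: ✗ (fails at j=1)
  i=1: ✗ (fails at j=1)
  i=2: ✗ (fails at j=3)
  i=3: ✗ (fails at j=3)
  i=4: ✗ (fails at j=4)
  i=5: ✓ (all of [5,9])
  i=6: ✓ (all of [6,10])
  i=7: ✓ (all of [7,11])
Positions where it holds: {5, 6, 7} → 3.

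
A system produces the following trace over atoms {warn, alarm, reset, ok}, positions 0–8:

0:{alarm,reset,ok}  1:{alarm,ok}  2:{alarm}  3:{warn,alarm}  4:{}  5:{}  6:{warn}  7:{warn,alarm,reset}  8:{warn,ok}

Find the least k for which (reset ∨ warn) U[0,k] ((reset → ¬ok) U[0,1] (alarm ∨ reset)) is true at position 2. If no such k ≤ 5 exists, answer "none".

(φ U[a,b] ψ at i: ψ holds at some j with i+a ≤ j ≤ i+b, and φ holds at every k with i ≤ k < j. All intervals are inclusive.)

Need earliest j ≥ 2 with ((reset → ¬ok) U[0,1] (alarm ∨ reset)), and (reset ∨ warn) at every k in [2,j-1].
  j=2: rhs holds (empty prefix). k = 0.

0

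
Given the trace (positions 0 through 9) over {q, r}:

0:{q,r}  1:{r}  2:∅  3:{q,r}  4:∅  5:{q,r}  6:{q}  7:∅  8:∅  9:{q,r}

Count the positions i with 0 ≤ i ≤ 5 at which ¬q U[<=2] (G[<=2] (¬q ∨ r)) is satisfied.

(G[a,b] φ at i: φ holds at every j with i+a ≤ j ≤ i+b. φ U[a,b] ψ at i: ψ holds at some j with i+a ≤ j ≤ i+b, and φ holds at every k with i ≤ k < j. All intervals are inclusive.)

4

Evaluate at each i in [0,5]:
  i=0: ✓ (rhs at j=0)
  i=1: ✓ (rhs at j=1)
  i=2: ✓ (rhs at j=2)
  i=3: ✓ (rhs at j=3)
  i=4: ✗ (no rhs in [4,6])
  i=5: ✗ (lhs fails at k=5 before rhs at j=7)
Positions where it holds: {0, 1, 2, 3} → 4.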